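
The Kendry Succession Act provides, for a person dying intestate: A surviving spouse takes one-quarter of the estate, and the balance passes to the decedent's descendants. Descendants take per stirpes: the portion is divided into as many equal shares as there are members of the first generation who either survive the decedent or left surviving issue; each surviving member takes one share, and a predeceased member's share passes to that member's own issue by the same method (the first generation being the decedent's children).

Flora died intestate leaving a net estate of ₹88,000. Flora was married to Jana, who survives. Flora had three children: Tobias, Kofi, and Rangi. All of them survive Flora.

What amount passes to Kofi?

Jana takes one-quarter of ₹88,000 = ₹22,000. The remaining ₹66,000 passes to the descendants.
The descendants' portion (₹66,000) is divided into 3 shares of ₹22,000: Tobias, Kofi, and Rangi each take ₹22,000.

Kofi receives ₹22,000.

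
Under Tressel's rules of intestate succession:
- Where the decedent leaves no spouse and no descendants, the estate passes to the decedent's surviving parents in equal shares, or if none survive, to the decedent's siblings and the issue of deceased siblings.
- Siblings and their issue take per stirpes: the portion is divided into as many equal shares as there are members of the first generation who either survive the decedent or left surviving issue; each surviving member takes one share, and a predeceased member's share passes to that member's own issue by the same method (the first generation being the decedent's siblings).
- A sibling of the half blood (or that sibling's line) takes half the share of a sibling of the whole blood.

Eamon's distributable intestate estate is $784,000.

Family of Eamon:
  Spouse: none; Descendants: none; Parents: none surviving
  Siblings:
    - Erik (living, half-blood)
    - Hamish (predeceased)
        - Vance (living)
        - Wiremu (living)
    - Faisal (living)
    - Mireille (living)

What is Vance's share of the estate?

The entire $784,000 passes to the siblings and their issue.
Counting each half-blood sibling's line as half a unit, there are 7/2 units in $784,000, so one unit is $224,000. Whole-blood lines (Hamish, Faisal, and Mireille) take $224,000 each; half-blood lines (Erik) take $112,000 each.
Hamish's share ($224,000) is divided into 2 shares of $112,000: Vance and Wiremu each take $112,000.

Vance receives $112,000.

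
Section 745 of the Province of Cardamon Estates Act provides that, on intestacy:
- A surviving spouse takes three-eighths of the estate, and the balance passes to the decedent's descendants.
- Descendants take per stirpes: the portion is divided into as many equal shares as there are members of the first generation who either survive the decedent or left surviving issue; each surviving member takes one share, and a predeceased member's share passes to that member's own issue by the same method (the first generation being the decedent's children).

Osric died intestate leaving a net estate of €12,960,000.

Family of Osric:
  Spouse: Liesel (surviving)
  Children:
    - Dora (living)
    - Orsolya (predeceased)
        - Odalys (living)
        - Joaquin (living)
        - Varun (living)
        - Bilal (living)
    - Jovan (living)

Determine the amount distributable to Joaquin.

Joaquin receives €675,000.

Liesel takes three-eighths of €12,960,000 = €4,860,000. The remaining €8,100,000 passes to the descendants.
The descendants' portion (€8,100,000) is divided into 3 shares of €2,700,000: Dora and Jovan each take €2,700,000; Orsolya's €2,700,000 share passes to Orsolya's issue.
Orsolya's share (€2,700,000) is divided into 4 shares of €675,000: Odalys, Joaquin, Varun, and Bilal each take €675,000.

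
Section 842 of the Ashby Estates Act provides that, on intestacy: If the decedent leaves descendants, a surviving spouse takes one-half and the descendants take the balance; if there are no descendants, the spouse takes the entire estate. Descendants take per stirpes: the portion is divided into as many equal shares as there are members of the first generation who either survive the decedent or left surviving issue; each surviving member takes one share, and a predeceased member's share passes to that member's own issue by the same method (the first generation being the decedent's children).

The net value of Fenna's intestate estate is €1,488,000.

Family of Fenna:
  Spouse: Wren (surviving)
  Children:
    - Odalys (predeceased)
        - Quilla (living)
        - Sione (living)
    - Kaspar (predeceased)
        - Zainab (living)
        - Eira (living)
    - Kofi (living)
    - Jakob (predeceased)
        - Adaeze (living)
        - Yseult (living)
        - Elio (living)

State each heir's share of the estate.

Wren takes one-half of €1,488,000 = €744,000. The remaining €744,000 passes to the descendants.
The descendants' portion (€744,000) is divided into 4 shares of €186,000: Kofi takes €186,000; Odalys's €186,000 share passes to Odalys's issue; Kaspar's €186,000 share passes to Kaspar's issue; Jakob's €186,000 share passes to Jakob's issue.
Odalys's share (€186,000) is divided into 2 shares of €93,000: Quilla and Sione each take €93,000.
Kaspar's share (€186,000) is divided into 2 shares of €93,000: Zainab and Eira each take €93,000.
Jakob's share (€186,000) is divided into 3 shares of €62,000: Adaeze, Yseult, and Elio each take €62,000.

Wren: €744,000; Quilla: €93,000; Sione: €93,000; Zainab: €93,000; Eira: €93,000; Kofi: €186,000; Adaeze: €62,000; Yseult: €62,000; Elio: €62,000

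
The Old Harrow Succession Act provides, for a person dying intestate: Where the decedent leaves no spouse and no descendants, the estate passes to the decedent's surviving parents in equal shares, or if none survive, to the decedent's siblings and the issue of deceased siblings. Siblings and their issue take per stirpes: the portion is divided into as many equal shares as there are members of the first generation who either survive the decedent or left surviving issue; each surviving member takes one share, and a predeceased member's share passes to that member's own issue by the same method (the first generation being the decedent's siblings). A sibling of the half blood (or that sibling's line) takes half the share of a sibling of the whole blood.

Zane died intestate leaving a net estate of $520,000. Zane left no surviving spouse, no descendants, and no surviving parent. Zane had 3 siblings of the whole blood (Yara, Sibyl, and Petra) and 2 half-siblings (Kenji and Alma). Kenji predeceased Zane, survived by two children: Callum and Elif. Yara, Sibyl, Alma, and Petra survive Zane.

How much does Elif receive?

The entire $520,000 passes to the siblings and their issue.
Counting each half-blood sibling's line as half a unit, there are 4 units in $520,000, so one unit is $130,000. Whole-blood lines (Yara, Sibyl, and Petra) take $130,000 each; half-blood lines (Kenji and Alma) take $65,000 each.
Kenji's share ($65,000) is divided into 2 shares of $32,500: Callum and Elif each take $32,500.

Elif receives $32,500.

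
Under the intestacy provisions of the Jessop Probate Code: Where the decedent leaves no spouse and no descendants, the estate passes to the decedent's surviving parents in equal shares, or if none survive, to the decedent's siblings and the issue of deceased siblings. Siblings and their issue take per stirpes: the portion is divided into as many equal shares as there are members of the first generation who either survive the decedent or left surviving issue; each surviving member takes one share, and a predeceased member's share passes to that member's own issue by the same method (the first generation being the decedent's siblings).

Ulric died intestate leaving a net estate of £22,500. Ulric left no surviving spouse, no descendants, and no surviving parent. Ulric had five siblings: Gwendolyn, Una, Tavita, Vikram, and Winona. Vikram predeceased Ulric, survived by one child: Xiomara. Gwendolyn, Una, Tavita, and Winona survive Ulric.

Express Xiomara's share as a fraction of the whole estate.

The entire £22,500 passes to the siblings and their issue.
That amount (£22,500) is divided into 5 shares of £4,500: Gwendolyn, Una, Tavita, and Winona each take £4,500; Vikram's £4,500 share passes to Vikram's issue.
Vikram's share (£4,500) passes entirely to Xiomara.

Xiomara receives 1/5 of the estate.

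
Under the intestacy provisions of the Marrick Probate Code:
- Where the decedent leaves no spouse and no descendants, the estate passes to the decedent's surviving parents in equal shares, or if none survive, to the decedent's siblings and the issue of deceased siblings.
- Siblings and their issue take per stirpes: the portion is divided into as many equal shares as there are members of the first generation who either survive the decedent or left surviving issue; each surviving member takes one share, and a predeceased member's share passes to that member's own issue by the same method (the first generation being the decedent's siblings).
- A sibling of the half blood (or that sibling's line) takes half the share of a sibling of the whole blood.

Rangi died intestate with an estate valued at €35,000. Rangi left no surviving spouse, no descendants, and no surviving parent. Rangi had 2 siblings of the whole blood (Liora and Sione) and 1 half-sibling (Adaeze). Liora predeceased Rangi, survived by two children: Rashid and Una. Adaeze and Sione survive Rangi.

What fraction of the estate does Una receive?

The entire €35,000 passes to the siblings and their issue.
Counting each half-blood sibling's line as half a unit, there are 5/2 units in €35,000, so one unit is €14,000. Whole-blood lines (Liora and Sione) take €14,000 each; half-blood lines (Adaeze) take €7,000 each.
Liora's share (€14,000) is divided into 2 shares of €7,000: Rashid and Una each take €7,000.

Una receives 1/5 of the estate.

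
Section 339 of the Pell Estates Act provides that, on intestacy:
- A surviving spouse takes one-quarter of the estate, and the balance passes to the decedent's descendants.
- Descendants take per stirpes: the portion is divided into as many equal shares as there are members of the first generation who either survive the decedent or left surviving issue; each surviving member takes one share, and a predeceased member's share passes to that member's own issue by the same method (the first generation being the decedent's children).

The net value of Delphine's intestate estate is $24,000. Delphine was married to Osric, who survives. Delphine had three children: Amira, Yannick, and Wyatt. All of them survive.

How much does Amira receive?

Amira receives $6,000.

Osric takes one-quarter of $24,000 = $6,000. The remaining $18,000 passes to the descendants.
The descendants' portion ($18,000) is divided into 3 shares of $6,000: Amira, Yannick, and Wyatt each take $6,000.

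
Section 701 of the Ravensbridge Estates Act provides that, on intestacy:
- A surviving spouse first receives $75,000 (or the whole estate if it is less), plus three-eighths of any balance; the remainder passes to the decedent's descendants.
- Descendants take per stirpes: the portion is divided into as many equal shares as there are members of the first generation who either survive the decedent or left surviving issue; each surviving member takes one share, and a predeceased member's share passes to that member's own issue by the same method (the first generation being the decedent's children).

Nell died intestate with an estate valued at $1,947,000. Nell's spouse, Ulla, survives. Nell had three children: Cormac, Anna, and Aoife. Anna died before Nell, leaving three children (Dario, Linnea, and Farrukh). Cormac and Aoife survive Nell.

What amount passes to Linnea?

Linnea receives $130,000.

Ulla first takes $75,000, leaving a balance of $1,872,000. Ulla then takes three-eighths of the balance ($702,000), for a total of $777,000. The remaining $1,170,000 passes to the descendants.
The descendants' portion ($1,170,000) is divided into 3 shares of $390,000: Cormac and Aoife each take $390,000; Anna's $390,000 share passes to Anna's issue.
Anna's share ($390,000) is divided into 3 shares of $130,000: Dario, Linnea, and Farrukh each take $130,000.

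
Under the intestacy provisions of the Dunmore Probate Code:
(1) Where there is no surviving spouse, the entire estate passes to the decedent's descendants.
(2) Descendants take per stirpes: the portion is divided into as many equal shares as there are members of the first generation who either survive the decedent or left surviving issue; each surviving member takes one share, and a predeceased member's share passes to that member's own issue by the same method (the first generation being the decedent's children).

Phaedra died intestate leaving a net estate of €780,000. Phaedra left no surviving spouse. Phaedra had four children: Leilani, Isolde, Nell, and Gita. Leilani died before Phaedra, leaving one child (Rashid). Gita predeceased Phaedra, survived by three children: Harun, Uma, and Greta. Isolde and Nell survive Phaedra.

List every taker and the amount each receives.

The entire €780,000 passes to the descendants.
That amount (€780,000) is divided into 4 shares of €195,000: Isolde and Nell each take €195,000; Leilani's €195,000 share passes to Leilani's issue; Gita's €195,000 share passes to Gita's issue.
Leilani's share (€195,000) passes entirely to Rashid.
Gita's share (€195,000) is divided into 3 shares of €65,000: Harun, Uma, and Greta each take €65,000.

Rashid: €195,000; Isolde: €195,000; Nell: €195,000; Harun: €65,000; Uma: €65,000; Greta: €65,000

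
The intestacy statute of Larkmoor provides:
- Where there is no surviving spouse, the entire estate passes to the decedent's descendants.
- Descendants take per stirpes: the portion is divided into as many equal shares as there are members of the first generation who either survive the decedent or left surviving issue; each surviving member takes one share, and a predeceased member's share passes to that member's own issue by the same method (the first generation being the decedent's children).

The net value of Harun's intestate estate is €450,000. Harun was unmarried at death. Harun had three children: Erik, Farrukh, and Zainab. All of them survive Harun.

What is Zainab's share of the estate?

Zainab receives €150,000.

The entire €450,000 passes to the descendants.
That amount (€450,000) is divided into 3 shares of €150,000: Erik, Farrukh, and Zainab each take €150,000.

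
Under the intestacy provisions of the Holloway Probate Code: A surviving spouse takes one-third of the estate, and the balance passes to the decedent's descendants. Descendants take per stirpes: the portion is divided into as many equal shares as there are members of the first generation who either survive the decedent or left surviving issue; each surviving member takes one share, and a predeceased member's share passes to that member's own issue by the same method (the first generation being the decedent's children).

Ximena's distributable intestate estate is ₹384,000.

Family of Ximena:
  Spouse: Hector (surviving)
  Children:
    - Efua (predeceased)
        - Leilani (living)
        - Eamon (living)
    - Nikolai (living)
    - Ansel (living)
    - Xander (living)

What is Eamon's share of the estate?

Eamon receives ₹32,000.

Hector takes one-third of ₹384,000 = ₹128,000. The remaining ₹256,000 passes to the descendants.
The descendants' portion (₹256,000) is divided into 4 shares of ₹64,000: Nikolai, Ansel, and Xander each take ₹64,000; Efua's ₹64,000 share passes to Efua's issue.
Efua's share (₹64,000) is divided into 2 shares of ₹32,000: Leilani and Eamon each take ₹32,000.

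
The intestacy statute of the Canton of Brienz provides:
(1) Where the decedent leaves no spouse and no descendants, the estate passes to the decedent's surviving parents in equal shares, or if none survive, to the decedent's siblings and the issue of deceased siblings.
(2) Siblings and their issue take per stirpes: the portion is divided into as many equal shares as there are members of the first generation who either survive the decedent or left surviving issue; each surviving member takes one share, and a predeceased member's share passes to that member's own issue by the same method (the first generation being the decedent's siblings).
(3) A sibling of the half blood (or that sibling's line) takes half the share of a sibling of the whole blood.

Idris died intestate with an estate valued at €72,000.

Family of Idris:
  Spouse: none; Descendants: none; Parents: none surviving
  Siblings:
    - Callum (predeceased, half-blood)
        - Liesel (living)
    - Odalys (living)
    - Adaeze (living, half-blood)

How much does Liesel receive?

Liesel receives €18,000.

The entire €72,000 passes to the siblings and their issue.
Counting each half-blood sibling's line as half a unit, there are 2 units in €72,000, so one unit is €36,000. Whole-blood lines (Odalys) take €36,000 each; half-blood lines (Callum and Adaeze) take €18,000 each.
Callum's share (€18,000) passes entirely to Liesel.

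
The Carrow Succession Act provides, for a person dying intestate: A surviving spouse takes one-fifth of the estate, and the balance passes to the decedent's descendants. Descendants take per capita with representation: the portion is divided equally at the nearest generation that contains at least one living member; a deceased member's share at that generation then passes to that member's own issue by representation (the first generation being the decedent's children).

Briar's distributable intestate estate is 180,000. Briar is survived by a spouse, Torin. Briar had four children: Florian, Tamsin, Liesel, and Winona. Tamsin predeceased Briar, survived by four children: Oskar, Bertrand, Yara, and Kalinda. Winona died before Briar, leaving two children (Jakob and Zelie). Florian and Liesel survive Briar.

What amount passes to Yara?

Yara receives 9,000.

Torin takes one-fifth of 180,000 = 36,000. The remaining 144,000 passes to the descendants.
The descendants' portion (144,000) is divided into 4 shares of 36,000: Florian and Liesel each take 36,000; Tamsin's 36,000 share passes to Tamsin's issue; Winona's 36,000 share passes to Winona's issue.
Tamsin's share (36,000) is divided into 4 shares of 9,000: Oskar, Bertrand, Yara, and Kalinda each take 9,000.
Winona's share (36,000) is divided into 2 shares of 18,000: Jakob and Zelie each take 18,000.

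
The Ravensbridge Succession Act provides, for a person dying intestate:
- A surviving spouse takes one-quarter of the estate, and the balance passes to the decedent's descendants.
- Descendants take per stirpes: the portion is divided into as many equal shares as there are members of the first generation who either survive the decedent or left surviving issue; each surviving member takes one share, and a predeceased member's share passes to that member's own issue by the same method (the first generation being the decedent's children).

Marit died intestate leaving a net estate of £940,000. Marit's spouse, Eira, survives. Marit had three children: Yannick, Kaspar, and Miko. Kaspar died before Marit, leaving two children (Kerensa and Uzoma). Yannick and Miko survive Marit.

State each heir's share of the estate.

Eira takes one-quarter of £940,000 = £235,000. The remaining £705,000 passes to the descendants.
The descendants' portion (£705,000) is divided into 3 shares of £235,000: Yannick and Miko each take £235,000; Kaspar's £235,000 share passes to Kaspar's issue.
Kaspar's share (£235,000) is divided into 2 shares of £117,500: Kerensa and Uzoma each take £117,500.

Eira: £235,000; Yannick: £235,000; Kerensa: £117,500; Uzoma: £117,500; Miko: £235,000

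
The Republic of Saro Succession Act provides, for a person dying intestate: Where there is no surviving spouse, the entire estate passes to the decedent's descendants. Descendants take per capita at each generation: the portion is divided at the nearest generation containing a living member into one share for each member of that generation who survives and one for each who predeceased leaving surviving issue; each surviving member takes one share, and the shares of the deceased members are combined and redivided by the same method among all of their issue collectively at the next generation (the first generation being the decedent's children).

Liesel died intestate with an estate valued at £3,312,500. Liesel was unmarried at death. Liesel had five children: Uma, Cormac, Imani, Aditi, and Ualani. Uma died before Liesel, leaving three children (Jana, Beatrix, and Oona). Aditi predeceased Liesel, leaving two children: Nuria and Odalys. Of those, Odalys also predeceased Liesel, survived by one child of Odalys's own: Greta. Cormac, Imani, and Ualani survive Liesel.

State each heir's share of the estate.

The entire £3,312,500 passes to the descendants.
That amount (£3,312,500) is divided at the children's generation into 5 shares of £662,500. Cormac, Imani, and Ualani each take £662,500. The 2 shares of the deceased (Uma and Aditi) are combined into a pool of £1,325,000.
That pool (£1,325,000) is divided at the grandchildren's generation into 5 shares of £265,000. Jana, Beatrix, Oona, and Nuria each take £265,000. The remaining share for the deceased Odalys (£265,000) is carried to the next generation.
That pool (£265,000) passes entirely to Greta, the sole taker at the great-grandchildren's generation.

Jana: £265,000; Beatrix: £265,000; Oona: £265,000; Cormac: £662,500; Imani: £662,500; Nuria: £265,000; Greta: £265,000; Ualani: £662,500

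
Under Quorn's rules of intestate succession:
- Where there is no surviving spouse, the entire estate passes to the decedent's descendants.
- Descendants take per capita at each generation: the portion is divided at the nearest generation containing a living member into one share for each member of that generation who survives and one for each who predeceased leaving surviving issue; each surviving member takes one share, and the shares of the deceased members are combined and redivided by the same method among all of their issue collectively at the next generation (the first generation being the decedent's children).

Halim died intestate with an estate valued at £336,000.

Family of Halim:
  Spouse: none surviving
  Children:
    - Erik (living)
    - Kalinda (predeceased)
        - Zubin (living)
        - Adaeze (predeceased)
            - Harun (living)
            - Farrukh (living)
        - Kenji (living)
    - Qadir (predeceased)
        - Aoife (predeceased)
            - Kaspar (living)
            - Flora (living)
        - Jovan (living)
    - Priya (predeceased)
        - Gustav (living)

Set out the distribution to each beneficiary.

The entire £336,000 passes to the descendants.
That amount (£336,000) is divided at the children's generation into 4 shares of £84,000. Erik takes £84,000. The 3 shares of the deceased (Kalinda, Qadir, and Priya) are combined into a pool of £252,000.
That pool (£252,000) is divided at the grandchildren's generation into 6 shares of £42,000. Zubin, Kenji, Jovan, and Gustav each take £42,000. The 2 shares of the deceased (Adaeze and Aoife) are combined into a pool of £84,000.
That pool (£84,000) is divided at the great-grandchildren's generation equally among Harun, Farrukh, Kaspar, and Flora: £21,000 each.

Erik: £84,000; Zubin: £42,000; Harun: £21,000; Farrukh: £21,000; Kenji: £42,000; Kaspar: £21,000; Flora: £21,000; Jovan: £42,000; Gustav: £42,000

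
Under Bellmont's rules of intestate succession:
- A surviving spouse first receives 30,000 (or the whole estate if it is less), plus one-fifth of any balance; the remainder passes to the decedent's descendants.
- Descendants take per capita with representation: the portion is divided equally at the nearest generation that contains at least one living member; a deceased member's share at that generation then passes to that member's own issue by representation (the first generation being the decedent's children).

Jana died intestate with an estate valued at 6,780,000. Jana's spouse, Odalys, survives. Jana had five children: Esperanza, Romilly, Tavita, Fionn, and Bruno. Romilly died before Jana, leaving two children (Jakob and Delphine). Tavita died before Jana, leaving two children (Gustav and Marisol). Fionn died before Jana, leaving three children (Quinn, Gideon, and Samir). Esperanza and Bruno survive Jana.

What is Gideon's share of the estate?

Gideon receives 360,000.

Odalys first takes 30,000, leaving a balance of 6,750,000. Odalys then takes one-fifth of the balance (1,350,000), for a total of 1,380,000. The remaining 5,400,000 passes to the descendants.
The descendants' portion (5,400,000) is divided into 5 shares of 1,080,000: Esperanza and Bruno each take 1,080,000; Romilly's 1,080,000 share passes to Romilly's issue; Tavita's 1,080,000 share passes to Tavita's issue; Fionn's 1,080,000 share passes to Fionn's issue.
Romilly's share (1,080,000) is divided into 2 shares of 540,000: Jakob and Delphine each take 540,000.
Tavita's share (1,080,000) is divided into 2 shares of 540,000: Gustav and Marisol each take 540,000.
Fionn's share (1,080,000) is divided into 3 shares of 360,000: Quinn, Gideon, and Samir each take 360,000.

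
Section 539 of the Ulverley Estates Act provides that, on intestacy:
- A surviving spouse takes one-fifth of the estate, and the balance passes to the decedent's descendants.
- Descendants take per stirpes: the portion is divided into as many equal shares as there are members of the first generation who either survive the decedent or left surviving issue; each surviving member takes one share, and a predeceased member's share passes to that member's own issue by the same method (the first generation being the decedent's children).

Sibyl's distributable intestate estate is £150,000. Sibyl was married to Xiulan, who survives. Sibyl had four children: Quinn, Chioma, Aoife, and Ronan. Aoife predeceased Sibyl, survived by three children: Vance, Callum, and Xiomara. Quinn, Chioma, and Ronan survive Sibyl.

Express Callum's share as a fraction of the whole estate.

Xiulan takes one-fifth of £150,000 = £30,000. The remaining £120,000 passes to the descendants.
The descendants' portion (£120,000) is divided into 4 shares of £30,000: Quinn, Chioma, and Ronan each take £30,000; Aoife's £30,000 share passes to Aoife's issue.
Aoife's share (£30,000) is divided into 3 shares of £10,000: Vance, Callum, and Xiomara each take £10,000.

Callum receives 1/15 of the estate.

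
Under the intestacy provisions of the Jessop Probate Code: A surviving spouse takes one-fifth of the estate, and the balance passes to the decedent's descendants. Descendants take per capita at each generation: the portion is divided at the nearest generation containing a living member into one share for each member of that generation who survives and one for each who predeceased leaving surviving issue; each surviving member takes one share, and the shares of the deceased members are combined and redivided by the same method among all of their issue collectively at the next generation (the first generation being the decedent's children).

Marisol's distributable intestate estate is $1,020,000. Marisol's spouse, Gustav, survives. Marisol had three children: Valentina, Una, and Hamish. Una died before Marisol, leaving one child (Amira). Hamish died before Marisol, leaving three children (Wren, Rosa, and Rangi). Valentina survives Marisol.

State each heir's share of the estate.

Gustav: $204,000; Valentina: $272,000; Amira: $136,000; Wren: $136,000; Rosa: $136,000; Rangi: $136,000

Gustav takes one-fifth of $1,020,000 = $204,000. The remaining $816,000 passes to the descendants.
The descendants' portion ($816,000) is divided at the children's generation into 3 shares of $272,000. Valentina takes $272,000. The 2 shares of the deceased (Una and Hamish) are combined into a pool of $544,000.
That pool ($544,000) is divided at the grandchildren's generation equally among Amira, Wren, Rosa, and Rangi: $136,000 each.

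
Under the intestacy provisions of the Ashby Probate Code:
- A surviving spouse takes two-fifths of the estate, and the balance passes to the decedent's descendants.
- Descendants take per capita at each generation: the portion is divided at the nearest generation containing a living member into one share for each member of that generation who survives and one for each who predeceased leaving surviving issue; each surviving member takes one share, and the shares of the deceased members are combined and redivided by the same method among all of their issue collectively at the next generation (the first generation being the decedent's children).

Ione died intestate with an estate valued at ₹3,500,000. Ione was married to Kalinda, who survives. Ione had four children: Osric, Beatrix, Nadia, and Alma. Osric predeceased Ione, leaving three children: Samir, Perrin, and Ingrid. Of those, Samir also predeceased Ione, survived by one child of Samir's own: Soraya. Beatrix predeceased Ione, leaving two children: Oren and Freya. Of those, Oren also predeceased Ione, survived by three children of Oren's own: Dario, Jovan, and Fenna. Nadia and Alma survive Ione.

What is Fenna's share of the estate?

Fenna receives ₹105,000.

Kalinda takes two-fifths of ₹3,500,000 = ₹1,400,000. The remaining ₹2,100,000 passes to the descendants.
The descendants' portion (₹2,100,000) is divided at the children's generation into 4 shares of ₹525,000. Nadia and Alma each take ₹525,000. The 2 shares of the deceased (Osric and Beatrix) are combined into a pool of ₹1,050,000.
That pool (₹1,050,000) is divided at the grandchildren's generation into 5 shares of ₹210,000. Perrin, Ingrid, and Freya each take ₹210,000. The 2 shares of the deceased (Samir and Oren) are combined into a pool of ₹420,000.
That pool (₹420,000) is divided at the great-grandchildren's generation equally among Soraya, Dario, Jovan, and Fenna: ₹105,000 each.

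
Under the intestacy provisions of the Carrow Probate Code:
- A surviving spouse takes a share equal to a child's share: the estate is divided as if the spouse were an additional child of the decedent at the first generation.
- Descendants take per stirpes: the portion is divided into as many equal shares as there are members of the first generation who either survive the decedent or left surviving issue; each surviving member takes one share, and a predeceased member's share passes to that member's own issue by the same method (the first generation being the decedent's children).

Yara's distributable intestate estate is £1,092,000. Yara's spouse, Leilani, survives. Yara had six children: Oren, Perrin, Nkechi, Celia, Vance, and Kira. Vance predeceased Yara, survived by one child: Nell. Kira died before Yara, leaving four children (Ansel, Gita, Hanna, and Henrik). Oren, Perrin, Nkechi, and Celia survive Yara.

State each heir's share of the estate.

Leilani: £156,000; Oren: £156,000; Perrin: £156,000; Nkechi: £156,000; Celia: £156,000; Nell: £156,000; Ansel: £39,000; Gita: £39,000; Hanna: £39,000; Henrik: £39,000

The spouse counts as an additional share at the children's level, so there are 7 primary shares of £156,000. Leilani takes one such share (£156,000).
The children's combined portion (£936,000) is divided into 6 shares of £156,000: Oren, Perrin, Nkechi, and Celia each take £156,000; Vance's £156,000 share passes to Vance's issue; Kira's £156,000 share passes to Kira's issue.
Vance's share (£156,000) passes entirely to Nell.
Kira's share (£156,000) is divided into 4 shares of £39,000: Ansel, Gita, Hanna, and Henrik each take £39,000.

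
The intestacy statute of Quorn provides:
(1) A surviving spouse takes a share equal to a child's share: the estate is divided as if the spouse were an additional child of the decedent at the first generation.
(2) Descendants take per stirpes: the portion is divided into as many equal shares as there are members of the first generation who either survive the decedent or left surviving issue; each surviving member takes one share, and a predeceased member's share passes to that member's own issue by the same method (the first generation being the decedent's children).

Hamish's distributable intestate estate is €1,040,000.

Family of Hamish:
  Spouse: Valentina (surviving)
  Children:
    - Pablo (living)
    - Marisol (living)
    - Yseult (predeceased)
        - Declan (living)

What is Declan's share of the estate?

The spouse counts as an additional share at the children's level, so there are 4 primary shares of €260,000. Valentina takes one such share (€260,000).
The children's combined portion (€780,000) is divided into 3 shares of €260,000: Pablo and Marisol each take €260,000; Yseult's €260,000 share passes to Yseult's issue.
Yseult's share (€260,000) passes entirely to Declan.

Declan receives €260,000.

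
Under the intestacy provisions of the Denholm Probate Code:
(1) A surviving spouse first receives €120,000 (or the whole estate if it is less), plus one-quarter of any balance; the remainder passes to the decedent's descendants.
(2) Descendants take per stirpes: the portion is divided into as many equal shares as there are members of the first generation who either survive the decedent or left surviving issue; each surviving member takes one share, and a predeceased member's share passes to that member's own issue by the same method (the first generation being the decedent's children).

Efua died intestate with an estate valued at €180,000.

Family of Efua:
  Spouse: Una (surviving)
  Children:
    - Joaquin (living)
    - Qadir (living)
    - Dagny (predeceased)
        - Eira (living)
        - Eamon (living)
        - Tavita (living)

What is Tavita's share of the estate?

Una first takes €120,000, leaving a balance of €60,000. Una then takes one-quarter of the balance (€15,000), for a total of €135,000. The remaining €45,000 passes to the descendants.
The descendants' portion (€45,000) is divided into 3 shares of €15,000: Joaquin and Qadir each take €15,000; Dagny's €15,000 share passes to Dagny's issue.
Dagny's share (€15,000) is divided into 3 shares of €5,000: Eira, Eamon, and Tavita each take €5,000.

Tavita receives €5,000.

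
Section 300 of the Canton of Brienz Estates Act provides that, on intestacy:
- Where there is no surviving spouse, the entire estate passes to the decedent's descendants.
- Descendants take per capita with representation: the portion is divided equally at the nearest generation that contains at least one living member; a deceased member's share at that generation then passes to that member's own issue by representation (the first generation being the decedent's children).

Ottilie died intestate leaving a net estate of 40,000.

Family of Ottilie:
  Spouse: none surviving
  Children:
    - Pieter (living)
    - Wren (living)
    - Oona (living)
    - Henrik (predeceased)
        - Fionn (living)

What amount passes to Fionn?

Fionn receives 10,000.

The entire 40,000 passes to the descendants.
That amount (40,000) is divided into 4 shares of 10,000: Pieter, Wren, and Oona each take 10,000; Henrik's 10,000 share passes to Henrik's issue.
Henrik's share (10,000) passes entirely to Fionn.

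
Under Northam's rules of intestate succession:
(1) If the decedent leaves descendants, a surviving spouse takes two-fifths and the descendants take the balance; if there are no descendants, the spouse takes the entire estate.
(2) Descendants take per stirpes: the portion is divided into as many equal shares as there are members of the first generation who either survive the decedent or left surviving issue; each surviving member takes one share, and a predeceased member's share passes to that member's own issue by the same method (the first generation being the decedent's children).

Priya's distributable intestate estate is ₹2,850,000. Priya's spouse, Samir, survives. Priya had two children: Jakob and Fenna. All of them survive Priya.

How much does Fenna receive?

Samir takes two-fifths of ₹2,850,000 = ₹1,140,000. The remaining ₹1,710,000 passes to the descendants.
The descendants' portion (₹1,710,000) is divided into 2 shares of ₹855,000: Jakob and Fenna each take ₹855,000.

Fenna receives ₹855,000.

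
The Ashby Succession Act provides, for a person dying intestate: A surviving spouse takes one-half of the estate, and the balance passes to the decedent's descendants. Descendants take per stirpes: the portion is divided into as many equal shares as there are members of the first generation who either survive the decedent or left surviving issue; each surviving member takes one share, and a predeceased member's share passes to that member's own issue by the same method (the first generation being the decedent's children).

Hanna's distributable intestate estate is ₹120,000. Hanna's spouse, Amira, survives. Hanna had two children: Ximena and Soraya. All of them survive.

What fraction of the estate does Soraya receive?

Soraya receives 1/4 of the estate.

Amira takes one-half of ₹120,000 = ₹60,000. The remaining ₹60,000 passes to the descendants.
The descendants' portion (₹60,000) is divided into 2 shares of ₹30,000: Ximena and Soraya each take ₹30,000.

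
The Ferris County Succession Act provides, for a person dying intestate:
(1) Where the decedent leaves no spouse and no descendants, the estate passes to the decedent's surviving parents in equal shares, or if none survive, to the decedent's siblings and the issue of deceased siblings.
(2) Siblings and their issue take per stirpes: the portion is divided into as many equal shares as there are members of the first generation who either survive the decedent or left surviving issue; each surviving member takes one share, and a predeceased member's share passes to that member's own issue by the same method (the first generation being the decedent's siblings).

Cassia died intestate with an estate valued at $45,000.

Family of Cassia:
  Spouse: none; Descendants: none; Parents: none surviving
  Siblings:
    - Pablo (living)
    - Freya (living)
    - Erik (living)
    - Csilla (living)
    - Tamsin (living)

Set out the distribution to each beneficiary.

The entire $45,000 passes to the siblings and their issue.
That amount ($45,000) is divided into 5 shares of $9,000: Pablo, Freya, Erik, Csilla, and Tamsin each take $9,000.

Pablo: $9,000; Freya: $9,000; Erik: $9,000; Csilla: $9,000; Tamsin: $9,000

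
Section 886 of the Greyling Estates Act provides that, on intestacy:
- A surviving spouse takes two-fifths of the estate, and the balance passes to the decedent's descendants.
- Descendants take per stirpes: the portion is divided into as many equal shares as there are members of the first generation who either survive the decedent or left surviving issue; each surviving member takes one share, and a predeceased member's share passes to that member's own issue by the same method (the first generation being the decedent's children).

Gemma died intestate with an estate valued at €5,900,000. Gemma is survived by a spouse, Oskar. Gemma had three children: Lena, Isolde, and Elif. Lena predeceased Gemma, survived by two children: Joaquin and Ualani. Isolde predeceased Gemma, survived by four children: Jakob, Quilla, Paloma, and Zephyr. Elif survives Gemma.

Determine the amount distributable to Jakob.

Oskar takes two-fifths of €5,900,000 = €2,360,000. The remaining €3,540,000 passes to the descendants.
The descendants' portion (€3,540,000) is divided into 3 shares of €1,180,000: Elif takes €1,180,000; Lena's €1,180,000 share passes to Lena's issue; Isolde's €1,180,000 share passes to Isolde's issue.
Lena's share (€1,180,000) is divided into 2 shares of €590,000: Joaquin and Ualani each take €590,000.
Isolde's share (€1,180,000) is divided into 4 shares of €295,000: Jakob, Quilla, Paloma, and Zephyr each take €295,000.

Jakob receives €295,000.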